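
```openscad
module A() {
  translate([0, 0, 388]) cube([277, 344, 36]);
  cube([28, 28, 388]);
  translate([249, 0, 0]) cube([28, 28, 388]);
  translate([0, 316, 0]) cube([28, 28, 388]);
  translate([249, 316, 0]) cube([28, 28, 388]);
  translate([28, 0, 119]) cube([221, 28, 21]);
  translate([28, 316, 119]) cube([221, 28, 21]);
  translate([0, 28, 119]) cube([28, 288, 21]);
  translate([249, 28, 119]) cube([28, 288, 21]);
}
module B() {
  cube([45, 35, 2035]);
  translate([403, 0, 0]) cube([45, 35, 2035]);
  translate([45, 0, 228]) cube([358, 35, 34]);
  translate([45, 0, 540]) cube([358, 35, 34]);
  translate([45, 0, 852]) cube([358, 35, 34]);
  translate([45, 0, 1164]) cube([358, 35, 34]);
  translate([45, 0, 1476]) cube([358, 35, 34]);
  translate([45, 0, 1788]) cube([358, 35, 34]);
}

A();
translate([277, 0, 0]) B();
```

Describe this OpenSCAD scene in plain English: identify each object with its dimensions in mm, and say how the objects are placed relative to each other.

A is a four-legged stool. The seat is 277×344 mm, 36 mm thick, top at z = 424 mm. It stands on four square legs, each 28×28 mm in cross-section, from z = 0 to the seat underside, each flush with a corner of the seat. Four stretchers, 28 mm wide and 21 mm tall, connect adjacent legs with their undersides at z = 119 mm, each running between the inner faces of the legs it joins and aligned with the legs' outer faces on the other axis.

B is a wooden ladder with two side rails of 45×35 mm section and 2035 mm height, set 448 mm apart overall. Between them run 6 rectangular rungs (35 mm deep, 34 mm thick), front faces flush with the rails' −y face. The bottom of the first rung is 228 mm above the floor and each subsequent rung is 312 mm higher than the one below.

The ladder is against the stool's +x side, with their −y faces flush.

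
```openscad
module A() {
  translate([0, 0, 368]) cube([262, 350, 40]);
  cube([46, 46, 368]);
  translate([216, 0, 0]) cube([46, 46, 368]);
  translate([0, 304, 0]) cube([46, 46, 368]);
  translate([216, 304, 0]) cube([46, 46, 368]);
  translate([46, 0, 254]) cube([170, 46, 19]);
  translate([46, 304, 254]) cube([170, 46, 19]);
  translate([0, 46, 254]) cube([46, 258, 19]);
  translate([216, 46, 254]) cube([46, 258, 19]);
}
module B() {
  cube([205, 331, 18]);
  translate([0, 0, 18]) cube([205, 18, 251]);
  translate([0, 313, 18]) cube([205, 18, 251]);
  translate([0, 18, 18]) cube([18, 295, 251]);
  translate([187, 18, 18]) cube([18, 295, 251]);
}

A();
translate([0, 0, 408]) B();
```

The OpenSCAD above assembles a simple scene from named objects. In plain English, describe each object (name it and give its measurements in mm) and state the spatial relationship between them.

A is a four-legged stool. The seat is 262×350 mm, 40 mm thick, top at z = 408 mm. It stands on four square legs, each 46×46 mm in cross-section, from z = 0 to the seat underside, each flush with a corner of the seat. Four stretchers, 46 mm wide and 19 mm tall, connect adjacent legs with their undersides at z = 254 mm, each running between the inner faces of the legs it joins and aligned with the legs' outer faces on the other axis.

B is an open-topped rectangular box: outside dimensions 205×331×269 mm, with a uniform wall and base thickness of 18 mm. The base is a full 205×331 slab on the floor; four walls sit on top of the base. The front and back walls (the −y and +y sides) span the full width; the two side walls fit between them.

The open box is on top of the stool.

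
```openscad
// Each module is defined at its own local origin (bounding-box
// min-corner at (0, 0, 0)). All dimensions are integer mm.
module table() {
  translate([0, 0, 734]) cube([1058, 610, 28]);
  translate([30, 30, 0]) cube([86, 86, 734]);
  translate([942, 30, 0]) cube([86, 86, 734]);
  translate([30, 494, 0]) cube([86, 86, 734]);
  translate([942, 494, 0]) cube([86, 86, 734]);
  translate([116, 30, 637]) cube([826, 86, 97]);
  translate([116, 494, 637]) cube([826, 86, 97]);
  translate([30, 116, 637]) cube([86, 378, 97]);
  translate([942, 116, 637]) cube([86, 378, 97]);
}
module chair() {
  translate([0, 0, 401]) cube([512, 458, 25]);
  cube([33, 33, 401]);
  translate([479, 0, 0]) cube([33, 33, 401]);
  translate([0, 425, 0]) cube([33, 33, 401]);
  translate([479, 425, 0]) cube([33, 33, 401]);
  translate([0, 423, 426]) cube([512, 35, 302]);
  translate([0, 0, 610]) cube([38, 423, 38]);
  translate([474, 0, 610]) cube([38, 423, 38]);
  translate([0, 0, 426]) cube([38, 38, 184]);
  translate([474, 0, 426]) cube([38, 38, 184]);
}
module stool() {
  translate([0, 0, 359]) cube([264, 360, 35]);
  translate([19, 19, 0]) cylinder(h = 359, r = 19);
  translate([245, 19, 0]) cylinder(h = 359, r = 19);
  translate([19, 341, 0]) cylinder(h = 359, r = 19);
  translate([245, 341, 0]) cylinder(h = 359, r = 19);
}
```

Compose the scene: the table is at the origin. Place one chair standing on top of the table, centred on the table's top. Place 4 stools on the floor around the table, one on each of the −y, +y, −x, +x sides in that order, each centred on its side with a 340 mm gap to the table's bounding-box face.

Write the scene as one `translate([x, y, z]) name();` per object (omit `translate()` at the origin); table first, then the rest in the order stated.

table();
translate([273, 76, 762]) chair();
translate([397, -700, 0]) stool();
translate([397, 950, 0]) stool();
translate([-604, 125, 0]) stool();
translate([1398, 125, 0]) stool();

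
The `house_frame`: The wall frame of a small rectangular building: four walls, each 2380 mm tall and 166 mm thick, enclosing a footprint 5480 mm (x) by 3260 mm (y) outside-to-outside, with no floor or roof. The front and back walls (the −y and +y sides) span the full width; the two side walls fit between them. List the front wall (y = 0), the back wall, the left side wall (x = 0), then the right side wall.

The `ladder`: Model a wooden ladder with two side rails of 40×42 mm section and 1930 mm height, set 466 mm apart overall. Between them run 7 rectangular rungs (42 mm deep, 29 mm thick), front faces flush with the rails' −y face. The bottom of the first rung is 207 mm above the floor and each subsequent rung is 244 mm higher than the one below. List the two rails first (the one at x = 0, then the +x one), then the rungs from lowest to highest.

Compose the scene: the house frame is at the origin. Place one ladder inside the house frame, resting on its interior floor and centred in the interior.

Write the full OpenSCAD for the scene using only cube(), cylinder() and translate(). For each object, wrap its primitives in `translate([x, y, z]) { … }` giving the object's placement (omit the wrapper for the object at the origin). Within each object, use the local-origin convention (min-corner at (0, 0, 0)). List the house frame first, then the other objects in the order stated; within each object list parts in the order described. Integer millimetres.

cube([5480, 166, 2380]);
translate([0, 3094, 0]) cube([5480, 166, 2380]);
translate([0, 166, 0]) cube([166, 2928, 2380]);
translate([5314, 166, 0]) cube([166, 2928, 2380]);
translate([2507, 1609, 0]) {
  cube([40, 42, 1930]);
  translate([426, 0, 0]) cube([40, 42, 1930]);
  translate([40, 0, 207]) cube([386, 42, 29]);
  translate([40, 0, 451]) cube([386, 42, 29]);
  translate([40, 0, 695]) cube([386, 42, 29]);
  translate([40, 0, 939]) cube([386, 42, 29]);
  translate([40, 0, 1183]) cube([386, 42, 29]);
  translate([40, 0, 1427]) cube([386, 42, 29]);
  translate([40, 0, 1671]) cube([386, 42, 29]);
}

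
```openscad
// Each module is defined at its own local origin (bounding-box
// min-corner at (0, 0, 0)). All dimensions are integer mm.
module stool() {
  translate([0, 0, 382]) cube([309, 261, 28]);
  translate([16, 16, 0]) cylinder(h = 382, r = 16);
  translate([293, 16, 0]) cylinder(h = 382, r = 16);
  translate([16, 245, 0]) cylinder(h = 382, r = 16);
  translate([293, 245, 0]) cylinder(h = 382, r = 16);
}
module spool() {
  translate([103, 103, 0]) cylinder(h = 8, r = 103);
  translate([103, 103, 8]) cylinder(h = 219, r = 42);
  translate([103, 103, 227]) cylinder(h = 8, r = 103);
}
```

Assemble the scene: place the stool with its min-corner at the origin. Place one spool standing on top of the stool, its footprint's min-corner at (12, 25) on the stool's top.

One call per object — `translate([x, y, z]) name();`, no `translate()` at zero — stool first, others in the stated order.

stool();
translate([12, 25, 410]) spool();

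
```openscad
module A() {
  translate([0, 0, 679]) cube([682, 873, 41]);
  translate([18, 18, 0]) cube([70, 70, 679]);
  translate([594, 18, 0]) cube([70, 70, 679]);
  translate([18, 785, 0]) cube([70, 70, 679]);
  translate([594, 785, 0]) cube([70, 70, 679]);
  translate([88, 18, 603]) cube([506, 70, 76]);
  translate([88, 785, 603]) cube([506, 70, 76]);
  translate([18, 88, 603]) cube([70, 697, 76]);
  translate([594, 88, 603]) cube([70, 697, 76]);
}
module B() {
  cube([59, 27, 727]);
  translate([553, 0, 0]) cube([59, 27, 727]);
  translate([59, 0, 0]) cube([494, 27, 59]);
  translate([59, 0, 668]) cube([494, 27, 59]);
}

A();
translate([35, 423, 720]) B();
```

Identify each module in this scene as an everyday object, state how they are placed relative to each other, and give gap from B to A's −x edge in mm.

The picture frame's min-x is at 35; the table's min-x is 0; gap = 35 mm.

A is a table. B is a picture frame. The picture frame is on top of the table, centred. The gap from the picture frame to the table's −x edge is 35 mm.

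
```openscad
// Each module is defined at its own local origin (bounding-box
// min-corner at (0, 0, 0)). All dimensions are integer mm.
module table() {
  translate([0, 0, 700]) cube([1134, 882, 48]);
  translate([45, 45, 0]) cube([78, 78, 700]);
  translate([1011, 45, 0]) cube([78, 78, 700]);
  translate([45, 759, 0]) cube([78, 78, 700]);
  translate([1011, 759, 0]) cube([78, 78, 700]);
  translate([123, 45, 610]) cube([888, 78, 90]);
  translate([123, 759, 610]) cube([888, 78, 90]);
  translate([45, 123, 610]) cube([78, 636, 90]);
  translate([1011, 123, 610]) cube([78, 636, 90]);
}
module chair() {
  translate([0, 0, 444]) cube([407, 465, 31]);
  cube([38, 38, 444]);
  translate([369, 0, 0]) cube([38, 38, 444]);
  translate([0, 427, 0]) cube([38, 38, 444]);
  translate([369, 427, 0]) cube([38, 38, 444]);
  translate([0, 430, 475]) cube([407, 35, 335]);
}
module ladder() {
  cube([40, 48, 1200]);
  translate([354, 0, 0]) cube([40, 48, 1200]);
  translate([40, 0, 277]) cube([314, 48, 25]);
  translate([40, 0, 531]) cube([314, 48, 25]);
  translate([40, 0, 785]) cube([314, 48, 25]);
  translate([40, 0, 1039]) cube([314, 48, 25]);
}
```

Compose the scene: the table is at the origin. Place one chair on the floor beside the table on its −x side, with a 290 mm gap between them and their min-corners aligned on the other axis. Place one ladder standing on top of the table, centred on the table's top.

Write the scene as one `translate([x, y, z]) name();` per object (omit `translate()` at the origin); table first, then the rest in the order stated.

table();
translate([-697, 0, 0]) chair();
translate([370, 417, 748]) ladder();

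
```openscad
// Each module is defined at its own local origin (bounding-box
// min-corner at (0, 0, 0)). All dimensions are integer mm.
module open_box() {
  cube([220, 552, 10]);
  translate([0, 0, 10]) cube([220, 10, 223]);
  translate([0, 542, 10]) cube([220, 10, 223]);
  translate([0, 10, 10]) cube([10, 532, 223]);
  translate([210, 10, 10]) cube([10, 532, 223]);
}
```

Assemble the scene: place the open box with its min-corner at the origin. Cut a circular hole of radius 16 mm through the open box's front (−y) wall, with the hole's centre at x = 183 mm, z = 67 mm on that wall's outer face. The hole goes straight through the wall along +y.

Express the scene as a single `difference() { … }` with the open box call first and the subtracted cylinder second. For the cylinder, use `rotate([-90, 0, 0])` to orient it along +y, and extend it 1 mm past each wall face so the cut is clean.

difference() {
  open_box();
  translate([183, -1, 67]) rotate([-90, 0, 0]) cylinder(h = 12, r = 16);
}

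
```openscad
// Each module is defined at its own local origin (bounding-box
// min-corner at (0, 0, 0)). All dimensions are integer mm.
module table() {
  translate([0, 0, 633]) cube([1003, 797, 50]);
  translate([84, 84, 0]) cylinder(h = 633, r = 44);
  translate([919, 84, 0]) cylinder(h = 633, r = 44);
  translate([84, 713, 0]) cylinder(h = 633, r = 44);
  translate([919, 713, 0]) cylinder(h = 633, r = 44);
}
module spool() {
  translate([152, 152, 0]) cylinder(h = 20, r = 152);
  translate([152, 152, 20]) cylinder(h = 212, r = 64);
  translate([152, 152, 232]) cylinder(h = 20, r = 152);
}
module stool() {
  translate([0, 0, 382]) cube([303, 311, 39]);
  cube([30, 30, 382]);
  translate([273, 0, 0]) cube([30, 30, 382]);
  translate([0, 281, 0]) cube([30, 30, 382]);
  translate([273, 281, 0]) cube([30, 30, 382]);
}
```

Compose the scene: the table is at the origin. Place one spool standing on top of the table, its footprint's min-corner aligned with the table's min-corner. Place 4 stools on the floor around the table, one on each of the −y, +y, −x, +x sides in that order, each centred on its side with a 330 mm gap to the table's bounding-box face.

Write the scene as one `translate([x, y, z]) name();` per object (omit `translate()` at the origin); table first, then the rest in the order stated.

table();
translate([0, 0, 683]) spool();
translate([350, -641, 0]) stool();
translate([350, 1127, 0]) stool();
translate([-633, 243, 0]) stool();
translate([1333, 243, 0]) stool();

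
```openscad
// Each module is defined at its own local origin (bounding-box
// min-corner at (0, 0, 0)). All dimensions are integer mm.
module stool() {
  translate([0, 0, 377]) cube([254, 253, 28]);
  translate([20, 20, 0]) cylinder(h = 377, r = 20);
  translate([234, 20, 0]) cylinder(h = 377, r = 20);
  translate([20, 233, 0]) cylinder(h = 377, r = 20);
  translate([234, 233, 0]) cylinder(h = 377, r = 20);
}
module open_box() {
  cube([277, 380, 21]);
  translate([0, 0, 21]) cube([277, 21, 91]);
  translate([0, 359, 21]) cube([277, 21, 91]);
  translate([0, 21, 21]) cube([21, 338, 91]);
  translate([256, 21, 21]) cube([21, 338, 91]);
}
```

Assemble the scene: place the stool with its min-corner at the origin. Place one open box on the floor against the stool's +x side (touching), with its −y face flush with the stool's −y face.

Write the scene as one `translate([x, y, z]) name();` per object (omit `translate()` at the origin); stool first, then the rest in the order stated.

stool();
translate([254, 0, 0]) open_box();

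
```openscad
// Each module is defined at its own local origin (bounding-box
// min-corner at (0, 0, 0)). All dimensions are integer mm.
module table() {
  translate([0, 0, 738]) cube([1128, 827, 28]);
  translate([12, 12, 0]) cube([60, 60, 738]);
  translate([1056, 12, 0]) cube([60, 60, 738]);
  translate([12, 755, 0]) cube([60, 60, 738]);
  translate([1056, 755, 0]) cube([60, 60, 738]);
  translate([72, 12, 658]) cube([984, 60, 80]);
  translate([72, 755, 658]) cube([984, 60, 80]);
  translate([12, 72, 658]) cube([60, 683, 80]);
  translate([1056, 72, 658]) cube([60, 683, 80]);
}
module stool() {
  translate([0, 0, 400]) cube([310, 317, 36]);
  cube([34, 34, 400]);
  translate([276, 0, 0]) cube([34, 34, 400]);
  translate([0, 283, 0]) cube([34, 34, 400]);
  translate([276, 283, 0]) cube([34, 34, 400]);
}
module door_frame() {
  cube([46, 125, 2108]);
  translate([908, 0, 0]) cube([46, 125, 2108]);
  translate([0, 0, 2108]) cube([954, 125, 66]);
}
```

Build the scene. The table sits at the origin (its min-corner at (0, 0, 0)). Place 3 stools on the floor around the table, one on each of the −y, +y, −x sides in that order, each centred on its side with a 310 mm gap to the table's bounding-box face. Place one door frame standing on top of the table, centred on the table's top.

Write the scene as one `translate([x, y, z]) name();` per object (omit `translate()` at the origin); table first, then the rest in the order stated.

table();
translate([409, -627, 0]) stool();
translate([409, 1137, 0]) stool();
translate([-620, 255, 0]) stool();
translate([87, 351, 766]) door_frame();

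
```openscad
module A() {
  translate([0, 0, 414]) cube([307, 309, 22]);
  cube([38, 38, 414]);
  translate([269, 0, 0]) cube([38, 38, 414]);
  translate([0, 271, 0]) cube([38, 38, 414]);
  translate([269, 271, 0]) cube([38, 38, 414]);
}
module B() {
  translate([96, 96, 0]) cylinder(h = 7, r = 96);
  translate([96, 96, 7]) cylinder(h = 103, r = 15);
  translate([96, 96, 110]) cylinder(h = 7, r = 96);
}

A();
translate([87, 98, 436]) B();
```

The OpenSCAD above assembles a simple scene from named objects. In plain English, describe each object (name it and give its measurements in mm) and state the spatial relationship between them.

A is a four-legged stool. The seat is 307×309 mm, 22 mm thick, top at z = 436 mm. It stands on four square legs, each 38×38 mm in cross-section, from z = 0 to the seat underside, each flush with a corner of the seat.

B is a spool: two coaxial disc flanges of radius 96 mm and thickness 7 mm, joined by a core cylinder of radius 15 mm and height 103 mm. The lower flange rests on z = 0 and the three cylinders share a vertical axis.

The spool is on top of the stool.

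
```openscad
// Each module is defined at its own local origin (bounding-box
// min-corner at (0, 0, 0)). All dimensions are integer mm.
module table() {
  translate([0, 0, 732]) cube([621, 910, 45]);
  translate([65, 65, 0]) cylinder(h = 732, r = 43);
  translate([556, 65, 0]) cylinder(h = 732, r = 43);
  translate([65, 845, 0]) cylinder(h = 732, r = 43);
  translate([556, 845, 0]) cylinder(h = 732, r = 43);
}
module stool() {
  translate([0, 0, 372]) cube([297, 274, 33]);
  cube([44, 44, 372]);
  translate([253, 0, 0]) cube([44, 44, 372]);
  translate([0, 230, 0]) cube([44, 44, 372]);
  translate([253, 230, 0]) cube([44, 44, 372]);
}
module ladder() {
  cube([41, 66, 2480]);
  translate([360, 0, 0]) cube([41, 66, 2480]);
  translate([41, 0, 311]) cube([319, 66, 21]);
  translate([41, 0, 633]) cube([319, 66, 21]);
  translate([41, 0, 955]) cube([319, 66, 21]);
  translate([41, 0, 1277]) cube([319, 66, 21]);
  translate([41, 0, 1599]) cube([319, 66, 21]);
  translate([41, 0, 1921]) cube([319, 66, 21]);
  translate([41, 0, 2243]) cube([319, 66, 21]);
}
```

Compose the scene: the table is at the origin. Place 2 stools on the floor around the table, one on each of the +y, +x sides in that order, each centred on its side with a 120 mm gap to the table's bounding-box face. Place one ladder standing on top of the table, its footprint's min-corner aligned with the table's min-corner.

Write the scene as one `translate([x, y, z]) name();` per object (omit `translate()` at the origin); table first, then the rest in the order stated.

table();
translate([162, 1030, 0]) stool();
translate([741, 318, 0]) stool();
translate([0, 0, 777]) ladder();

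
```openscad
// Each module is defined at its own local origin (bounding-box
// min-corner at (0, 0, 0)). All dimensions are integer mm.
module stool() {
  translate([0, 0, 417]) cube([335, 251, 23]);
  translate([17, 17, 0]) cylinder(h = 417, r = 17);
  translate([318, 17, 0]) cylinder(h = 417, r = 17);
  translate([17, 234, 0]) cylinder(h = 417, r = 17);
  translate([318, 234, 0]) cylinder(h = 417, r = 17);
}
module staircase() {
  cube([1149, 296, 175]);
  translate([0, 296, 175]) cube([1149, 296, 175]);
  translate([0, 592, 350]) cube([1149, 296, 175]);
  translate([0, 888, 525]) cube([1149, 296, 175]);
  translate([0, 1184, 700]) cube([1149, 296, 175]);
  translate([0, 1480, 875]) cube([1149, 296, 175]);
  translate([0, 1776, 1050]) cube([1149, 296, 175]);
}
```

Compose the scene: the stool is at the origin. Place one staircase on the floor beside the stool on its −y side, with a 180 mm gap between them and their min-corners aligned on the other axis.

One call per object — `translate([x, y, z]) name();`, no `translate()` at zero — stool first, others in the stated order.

stool();
translate([0, -2252, 0]) staircase();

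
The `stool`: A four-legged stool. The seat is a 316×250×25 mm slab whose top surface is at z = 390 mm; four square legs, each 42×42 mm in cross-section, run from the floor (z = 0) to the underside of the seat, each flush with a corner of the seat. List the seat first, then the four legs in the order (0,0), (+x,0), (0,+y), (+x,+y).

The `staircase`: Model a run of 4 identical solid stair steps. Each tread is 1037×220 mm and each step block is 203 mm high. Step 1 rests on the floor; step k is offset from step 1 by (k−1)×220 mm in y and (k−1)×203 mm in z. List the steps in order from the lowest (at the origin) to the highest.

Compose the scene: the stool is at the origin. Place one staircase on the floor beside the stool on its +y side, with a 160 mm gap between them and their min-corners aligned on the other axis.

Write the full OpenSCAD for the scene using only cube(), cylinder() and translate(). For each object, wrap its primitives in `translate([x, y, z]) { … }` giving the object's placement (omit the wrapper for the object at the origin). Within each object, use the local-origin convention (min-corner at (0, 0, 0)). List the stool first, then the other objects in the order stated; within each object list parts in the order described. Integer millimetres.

translate([0, 0, 365]) cube([316, 250, 25]);
cube([42, 42, 365]);
translate([274, 0, 0]) cube([42, 42, 365]);
translate([0, 208, 0]) cube([42, 42, 365]);
translate([274, 208, 0]) cube([42, 42, 365]);
translate([0, 410, 0]) {
  cube([1037, 220, 203]);
  translate([0, 220, 203]) cube([1037, 220, 203]);
  translate([0, 440, 406]) cube([1037, 220, 203]);
  translate([0, 660, 609]) cube([1037, 220, 203]);
}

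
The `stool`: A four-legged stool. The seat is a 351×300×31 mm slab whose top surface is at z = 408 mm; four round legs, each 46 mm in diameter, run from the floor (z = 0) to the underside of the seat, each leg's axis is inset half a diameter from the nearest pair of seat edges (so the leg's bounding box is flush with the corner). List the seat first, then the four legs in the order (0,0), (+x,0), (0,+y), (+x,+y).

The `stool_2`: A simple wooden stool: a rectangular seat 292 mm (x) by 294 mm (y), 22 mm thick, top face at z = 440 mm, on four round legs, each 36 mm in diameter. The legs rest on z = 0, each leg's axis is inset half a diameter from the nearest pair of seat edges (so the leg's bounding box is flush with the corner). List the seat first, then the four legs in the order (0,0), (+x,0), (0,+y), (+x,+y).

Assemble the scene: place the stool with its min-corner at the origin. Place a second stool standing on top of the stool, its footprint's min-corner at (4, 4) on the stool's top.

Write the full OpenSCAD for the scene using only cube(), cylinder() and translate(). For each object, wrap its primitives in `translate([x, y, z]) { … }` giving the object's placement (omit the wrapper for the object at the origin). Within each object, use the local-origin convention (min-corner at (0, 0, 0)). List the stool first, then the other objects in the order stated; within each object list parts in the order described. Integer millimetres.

translate([0, 0, 377]) cube([351, 300, 31]);
translate([23, 23, 0]) cylinder(h = 377, r = 23);
translate([328, 23, 0]) cylinder(h = 377, r = 23);
translate([23, 277, 0]) cylinder(h = 377, r = 23);
translate([328, 277, 0]) cylinder(h = 377, r = 23);
translate([4, 4, 408]) {
  translate([0, 0, 418]) cube([292, 294, 22]);
  translate([18, 18, 0]) cylinder(h = 418, r = 18);
  translate([274, 18, 0]) cylinder(h = 418, r = 18);
  translate([18, 276, 0]) cylinder(h = 418, r = 18);
  translate([274, 276, 0]) cylinder(h = 418, r = 18);
}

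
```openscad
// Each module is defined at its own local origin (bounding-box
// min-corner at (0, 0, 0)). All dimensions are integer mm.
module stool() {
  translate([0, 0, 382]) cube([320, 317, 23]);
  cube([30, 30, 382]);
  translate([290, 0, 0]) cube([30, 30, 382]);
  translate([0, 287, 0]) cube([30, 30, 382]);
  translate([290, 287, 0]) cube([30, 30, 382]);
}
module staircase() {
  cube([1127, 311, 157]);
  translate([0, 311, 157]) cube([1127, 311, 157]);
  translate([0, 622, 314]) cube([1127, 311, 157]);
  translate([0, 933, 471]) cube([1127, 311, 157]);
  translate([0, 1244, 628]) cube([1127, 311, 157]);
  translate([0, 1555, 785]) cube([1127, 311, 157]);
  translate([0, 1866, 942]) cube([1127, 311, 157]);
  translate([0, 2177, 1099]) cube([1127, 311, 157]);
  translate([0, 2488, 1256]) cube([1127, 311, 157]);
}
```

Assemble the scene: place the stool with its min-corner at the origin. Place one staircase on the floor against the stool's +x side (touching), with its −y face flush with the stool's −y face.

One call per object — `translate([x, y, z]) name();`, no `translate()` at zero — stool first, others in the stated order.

stool();
translate([320, 0, 0]) staircase();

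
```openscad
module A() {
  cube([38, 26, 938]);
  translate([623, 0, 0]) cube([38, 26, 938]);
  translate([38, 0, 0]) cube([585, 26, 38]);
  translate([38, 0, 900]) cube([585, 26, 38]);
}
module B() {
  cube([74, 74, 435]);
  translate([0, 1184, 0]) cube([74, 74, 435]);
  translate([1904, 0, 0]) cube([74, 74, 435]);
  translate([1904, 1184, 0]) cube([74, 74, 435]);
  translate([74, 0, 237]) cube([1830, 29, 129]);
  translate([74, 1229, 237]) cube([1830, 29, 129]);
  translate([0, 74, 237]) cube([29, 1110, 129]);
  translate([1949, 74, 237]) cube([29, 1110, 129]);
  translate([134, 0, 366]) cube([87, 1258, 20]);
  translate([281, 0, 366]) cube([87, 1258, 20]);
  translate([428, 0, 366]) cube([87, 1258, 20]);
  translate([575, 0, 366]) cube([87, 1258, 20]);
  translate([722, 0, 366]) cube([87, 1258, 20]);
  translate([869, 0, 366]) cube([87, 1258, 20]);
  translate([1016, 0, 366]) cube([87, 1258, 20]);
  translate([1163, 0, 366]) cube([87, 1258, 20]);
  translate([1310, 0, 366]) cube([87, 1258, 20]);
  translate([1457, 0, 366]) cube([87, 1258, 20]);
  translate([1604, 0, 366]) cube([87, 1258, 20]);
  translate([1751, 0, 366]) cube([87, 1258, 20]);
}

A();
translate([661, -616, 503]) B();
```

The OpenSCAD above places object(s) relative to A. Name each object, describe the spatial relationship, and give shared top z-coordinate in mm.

A is a picture frame. B is a bed frame. The bed frame is beside the picture frame with their tops flush at z = 938. The shared top z-coordinate is 938 mm.

Both tops at z = 938 mm.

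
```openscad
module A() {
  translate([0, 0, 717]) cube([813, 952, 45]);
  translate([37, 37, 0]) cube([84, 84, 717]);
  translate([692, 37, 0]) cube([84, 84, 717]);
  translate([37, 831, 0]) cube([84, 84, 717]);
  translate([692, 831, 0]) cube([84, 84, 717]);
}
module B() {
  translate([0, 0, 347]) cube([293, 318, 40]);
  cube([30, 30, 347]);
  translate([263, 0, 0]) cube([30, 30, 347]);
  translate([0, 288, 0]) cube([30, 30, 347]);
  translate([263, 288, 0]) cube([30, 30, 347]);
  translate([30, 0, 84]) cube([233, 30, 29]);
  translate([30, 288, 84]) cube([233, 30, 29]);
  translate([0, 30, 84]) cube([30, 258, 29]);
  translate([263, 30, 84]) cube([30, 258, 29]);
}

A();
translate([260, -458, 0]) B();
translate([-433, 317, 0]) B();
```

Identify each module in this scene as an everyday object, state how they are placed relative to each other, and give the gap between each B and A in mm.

A is a table. B is a stool. Two stools sit around the table at the −y, −x sides. The gap between each stool and the table is 140 mm.

Each stool's nearest face is 140 mm from the table's bounding box.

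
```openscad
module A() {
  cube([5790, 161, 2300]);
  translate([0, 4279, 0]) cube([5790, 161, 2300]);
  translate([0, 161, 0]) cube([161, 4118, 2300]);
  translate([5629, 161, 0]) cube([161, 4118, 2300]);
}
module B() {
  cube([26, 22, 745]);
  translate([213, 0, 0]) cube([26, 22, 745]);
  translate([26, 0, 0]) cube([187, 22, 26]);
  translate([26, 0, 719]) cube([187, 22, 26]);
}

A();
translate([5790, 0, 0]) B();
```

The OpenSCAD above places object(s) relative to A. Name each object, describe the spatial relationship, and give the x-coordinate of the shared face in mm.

A is a house frame. B is a picture frame. The picture frame is against the house frame's +x side, with their −y faces flush. The x-coordinate of the shared face is 5790 mm.

The house frame's +x face and the picture frame's −x face are both at x = 5790 mm.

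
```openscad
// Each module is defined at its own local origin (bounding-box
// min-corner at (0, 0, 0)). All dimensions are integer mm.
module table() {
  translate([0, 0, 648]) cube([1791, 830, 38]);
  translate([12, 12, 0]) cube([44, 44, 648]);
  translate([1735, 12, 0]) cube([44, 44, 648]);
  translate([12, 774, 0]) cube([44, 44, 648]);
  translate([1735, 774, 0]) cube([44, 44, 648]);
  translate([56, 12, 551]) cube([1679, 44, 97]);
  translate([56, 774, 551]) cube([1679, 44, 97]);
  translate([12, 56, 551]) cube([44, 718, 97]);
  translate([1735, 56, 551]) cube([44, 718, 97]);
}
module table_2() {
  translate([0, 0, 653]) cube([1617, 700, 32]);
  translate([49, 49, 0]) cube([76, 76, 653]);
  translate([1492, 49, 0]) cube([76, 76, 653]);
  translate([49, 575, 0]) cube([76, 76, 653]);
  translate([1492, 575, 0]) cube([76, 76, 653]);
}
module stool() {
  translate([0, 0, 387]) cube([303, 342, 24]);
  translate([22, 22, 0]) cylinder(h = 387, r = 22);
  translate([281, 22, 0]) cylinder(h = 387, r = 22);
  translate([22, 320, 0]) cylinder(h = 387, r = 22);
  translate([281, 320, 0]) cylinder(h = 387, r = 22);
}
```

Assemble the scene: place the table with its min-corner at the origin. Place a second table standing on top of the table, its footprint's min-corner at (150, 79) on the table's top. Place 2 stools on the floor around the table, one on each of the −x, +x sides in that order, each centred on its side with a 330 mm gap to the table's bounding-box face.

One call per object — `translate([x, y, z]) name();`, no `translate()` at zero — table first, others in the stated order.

table();
translate([150, 79, 686]) table_2();
translate([-633, 244, 0]) stool();
translate([2121, 244, 0]) stool();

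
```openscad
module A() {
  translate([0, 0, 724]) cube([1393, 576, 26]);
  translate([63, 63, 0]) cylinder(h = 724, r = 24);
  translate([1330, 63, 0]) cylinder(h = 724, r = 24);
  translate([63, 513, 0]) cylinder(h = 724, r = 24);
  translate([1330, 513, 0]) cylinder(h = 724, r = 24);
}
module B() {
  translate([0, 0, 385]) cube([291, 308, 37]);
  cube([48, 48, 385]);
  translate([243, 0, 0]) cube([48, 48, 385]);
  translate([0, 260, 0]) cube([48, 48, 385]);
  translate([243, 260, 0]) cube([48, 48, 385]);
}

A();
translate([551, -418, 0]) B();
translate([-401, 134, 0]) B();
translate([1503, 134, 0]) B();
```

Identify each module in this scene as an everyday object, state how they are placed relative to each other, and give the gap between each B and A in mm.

Each stool's nearest face is 110 mm from the table's bounding box.

A is a table. B is a stool. Three stools sit around the table at the −y, −x, +x sides. The gap between each stool and the table is 110 mm.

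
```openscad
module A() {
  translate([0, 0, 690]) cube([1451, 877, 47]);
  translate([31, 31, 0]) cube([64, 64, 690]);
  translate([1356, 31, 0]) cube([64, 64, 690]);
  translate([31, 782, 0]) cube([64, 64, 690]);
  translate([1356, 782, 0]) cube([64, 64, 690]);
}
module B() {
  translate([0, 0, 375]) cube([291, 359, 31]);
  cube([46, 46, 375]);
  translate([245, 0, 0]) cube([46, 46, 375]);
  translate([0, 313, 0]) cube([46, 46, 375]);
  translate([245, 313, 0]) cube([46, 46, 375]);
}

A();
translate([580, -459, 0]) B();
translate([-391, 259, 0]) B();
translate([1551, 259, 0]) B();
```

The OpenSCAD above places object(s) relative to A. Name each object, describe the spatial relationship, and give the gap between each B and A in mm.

A is a table. B is a stool. Three stools sit around the table at the −y, −x, +x sides. The gap between each stool and the table is 100 mm.

Each stool's nearest face is 100 mm from the table's bounding box.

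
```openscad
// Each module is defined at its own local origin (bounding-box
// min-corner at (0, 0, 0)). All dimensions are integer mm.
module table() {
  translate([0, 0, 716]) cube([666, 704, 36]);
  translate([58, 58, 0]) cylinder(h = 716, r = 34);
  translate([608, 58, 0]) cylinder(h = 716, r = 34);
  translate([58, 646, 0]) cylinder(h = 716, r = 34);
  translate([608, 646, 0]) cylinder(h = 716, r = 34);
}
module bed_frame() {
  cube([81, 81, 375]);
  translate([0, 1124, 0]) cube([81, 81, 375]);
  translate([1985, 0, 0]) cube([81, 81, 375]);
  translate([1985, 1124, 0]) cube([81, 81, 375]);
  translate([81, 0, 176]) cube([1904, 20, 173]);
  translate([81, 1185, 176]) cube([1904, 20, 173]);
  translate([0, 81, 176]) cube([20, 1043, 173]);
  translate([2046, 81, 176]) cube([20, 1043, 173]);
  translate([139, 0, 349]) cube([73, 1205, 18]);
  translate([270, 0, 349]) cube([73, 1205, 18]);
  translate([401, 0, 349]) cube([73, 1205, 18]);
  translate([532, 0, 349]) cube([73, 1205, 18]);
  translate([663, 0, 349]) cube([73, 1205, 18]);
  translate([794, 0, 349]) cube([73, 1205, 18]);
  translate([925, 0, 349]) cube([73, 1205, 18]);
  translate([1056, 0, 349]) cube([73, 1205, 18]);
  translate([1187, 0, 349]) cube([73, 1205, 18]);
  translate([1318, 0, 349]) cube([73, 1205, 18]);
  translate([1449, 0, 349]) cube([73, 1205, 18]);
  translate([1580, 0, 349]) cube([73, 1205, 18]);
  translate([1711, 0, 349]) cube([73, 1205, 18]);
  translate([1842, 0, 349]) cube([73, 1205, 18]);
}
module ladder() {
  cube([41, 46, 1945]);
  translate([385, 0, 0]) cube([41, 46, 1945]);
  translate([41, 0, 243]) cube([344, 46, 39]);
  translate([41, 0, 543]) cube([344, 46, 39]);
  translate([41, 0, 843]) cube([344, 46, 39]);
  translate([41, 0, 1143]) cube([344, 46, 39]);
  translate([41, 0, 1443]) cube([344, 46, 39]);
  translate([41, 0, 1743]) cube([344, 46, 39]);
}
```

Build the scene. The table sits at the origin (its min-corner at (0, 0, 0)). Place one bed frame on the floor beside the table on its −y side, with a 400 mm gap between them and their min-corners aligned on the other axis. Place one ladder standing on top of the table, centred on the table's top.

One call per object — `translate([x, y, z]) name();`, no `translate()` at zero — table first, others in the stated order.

table();
translate([0, -1605, 0]) bed_frame();
translate([120, 329, 752]) ladder();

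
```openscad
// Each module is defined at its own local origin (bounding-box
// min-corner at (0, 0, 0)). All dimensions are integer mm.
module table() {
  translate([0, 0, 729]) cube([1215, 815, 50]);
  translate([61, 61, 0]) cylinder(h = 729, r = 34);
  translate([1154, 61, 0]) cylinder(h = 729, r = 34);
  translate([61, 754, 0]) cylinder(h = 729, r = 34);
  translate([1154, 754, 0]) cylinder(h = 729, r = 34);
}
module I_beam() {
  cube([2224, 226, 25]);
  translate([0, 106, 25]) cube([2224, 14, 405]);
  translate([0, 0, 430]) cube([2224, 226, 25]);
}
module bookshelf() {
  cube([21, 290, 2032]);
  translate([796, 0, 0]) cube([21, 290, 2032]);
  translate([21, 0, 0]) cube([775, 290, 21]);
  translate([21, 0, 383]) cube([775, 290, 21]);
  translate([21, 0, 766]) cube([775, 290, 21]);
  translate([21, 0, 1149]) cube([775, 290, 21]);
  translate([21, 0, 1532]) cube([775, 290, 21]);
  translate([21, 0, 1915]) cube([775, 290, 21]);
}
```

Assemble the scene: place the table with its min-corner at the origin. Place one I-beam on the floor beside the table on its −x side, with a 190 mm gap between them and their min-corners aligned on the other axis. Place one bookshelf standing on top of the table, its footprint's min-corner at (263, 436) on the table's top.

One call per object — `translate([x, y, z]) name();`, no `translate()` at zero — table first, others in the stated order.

table();
translate([-2414, 0, 0]) I_beam();
translate([263, 436, 779]) bookshelf();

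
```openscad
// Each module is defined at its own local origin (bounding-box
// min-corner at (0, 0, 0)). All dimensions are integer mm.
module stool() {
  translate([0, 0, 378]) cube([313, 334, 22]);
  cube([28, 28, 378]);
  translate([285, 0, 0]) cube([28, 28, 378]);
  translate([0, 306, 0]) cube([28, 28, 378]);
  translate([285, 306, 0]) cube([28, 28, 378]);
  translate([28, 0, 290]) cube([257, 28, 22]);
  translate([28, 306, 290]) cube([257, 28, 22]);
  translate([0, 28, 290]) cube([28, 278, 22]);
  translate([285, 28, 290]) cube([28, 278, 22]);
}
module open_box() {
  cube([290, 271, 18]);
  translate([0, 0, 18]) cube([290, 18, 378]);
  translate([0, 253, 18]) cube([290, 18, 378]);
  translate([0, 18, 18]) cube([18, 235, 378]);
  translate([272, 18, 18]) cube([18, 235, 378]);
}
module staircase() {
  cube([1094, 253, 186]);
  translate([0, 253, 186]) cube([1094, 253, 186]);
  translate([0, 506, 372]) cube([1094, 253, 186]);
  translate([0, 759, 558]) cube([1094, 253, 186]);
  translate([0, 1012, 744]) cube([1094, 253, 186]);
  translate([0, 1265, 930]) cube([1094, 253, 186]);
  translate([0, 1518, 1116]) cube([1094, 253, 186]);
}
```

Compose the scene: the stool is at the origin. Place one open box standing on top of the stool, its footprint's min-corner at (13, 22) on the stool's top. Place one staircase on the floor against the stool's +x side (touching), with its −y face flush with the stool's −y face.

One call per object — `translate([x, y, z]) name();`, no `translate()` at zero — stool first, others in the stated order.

stool();
translate([13, 22, 400]) open_box();
translate([313, 0, 0]) staircase();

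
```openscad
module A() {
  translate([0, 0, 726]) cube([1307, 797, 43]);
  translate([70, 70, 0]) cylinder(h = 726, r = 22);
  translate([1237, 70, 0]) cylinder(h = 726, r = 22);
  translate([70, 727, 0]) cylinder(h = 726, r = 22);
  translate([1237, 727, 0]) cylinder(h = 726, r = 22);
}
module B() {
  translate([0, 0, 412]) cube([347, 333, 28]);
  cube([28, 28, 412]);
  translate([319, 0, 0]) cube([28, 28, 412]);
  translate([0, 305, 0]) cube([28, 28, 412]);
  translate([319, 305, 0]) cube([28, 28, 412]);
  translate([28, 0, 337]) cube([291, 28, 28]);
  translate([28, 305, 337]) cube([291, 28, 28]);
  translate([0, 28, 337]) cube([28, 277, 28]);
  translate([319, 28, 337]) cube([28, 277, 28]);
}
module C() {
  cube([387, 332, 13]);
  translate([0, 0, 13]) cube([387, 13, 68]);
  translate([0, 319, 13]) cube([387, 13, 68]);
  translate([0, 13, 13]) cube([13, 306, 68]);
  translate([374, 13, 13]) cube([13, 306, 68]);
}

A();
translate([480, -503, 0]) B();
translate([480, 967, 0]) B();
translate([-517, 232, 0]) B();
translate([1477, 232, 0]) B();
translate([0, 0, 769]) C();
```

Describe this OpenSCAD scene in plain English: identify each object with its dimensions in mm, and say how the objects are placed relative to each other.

A is a table with a 1307×797 mm rectangular top, 43 mm thick, top surface at z = 769 mm, supported by four round legs of 44 mm diameter, each leg's bounding box inset 48 mm from the nearest pair of top edges, running from the floor.

B is a simple wooden stool: a rectangular seat 347 mm (x) by 333 mm (y), 28 mm thick, top face at z = 440 mm, on four square legs, each 28×28 mm in cross-section. The legs rest on z = 0, each flush with a corner of the seat. Four stretchers, 28 mm wide and 28 mm tall, connect adjacent legs with their undersides at z = 337 mm, each running between the inner faces of the legs it joins and aligned with the legs' outer faces on the other axis.

C is an open storage box with external size 387×332×81 mm and wall thickness 13 mm (the base is also 13 mm thick). The base covers the whole footprint; the four walls stand on the base, with the y-facing walls full-width and the x-facing walls fitting between their inner faces.

Four stools sit around the table at the −y, +y, −x, +x sides. The open box is on top of the table.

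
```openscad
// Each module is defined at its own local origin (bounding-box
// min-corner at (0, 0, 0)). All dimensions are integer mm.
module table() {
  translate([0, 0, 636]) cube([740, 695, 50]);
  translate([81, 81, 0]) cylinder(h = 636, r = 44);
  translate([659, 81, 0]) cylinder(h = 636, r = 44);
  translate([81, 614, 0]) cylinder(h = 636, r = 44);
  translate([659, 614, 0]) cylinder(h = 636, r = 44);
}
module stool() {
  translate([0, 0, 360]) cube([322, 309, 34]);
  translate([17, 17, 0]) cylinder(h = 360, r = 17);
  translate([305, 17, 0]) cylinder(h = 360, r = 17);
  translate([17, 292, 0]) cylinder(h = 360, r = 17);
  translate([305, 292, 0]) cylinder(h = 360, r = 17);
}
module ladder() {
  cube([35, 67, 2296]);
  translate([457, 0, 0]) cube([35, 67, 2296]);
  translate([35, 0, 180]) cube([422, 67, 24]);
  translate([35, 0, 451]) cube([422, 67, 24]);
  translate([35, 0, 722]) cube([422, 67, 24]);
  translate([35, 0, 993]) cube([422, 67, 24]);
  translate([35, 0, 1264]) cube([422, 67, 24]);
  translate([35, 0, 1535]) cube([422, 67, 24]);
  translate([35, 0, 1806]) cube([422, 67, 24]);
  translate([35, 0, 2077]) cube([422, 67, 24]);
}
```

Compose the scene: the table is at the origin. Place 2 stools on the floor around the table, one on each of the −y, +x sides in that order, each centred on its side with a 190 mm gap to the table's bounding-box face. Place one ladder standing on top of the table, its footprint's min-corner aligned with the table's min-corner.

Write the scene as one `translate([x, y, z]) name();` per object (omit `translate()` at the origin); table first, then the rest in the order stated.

table();
translate([209, -499, 0]) stool();
translate([930, 193, 0]) stool();
translate([0, 0, 686]) ladder();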